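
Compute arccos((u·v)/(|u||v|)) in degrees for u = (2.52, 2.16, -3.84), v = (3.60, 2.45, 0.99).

With u = (2.52, 2.16, -3.84), v = (3.60, 2.45, 0.99):
u·v = 2.52·3.6 + 2.16·2.45 + (-3.84)·0.99 = 9.072 + 5.292 + (-3.8016) = 10.5624.
|u| = √(2.52² + 2.16² + (-3.84)²) = √(6.3504 + 4.6656 + 14.7456) = √25.7616, |v| = √(3.6² + 2.45² + 0.99²) = √(12.96 + 6.0025 + 0.9801) = √19.9426.
cos θ = (u·v)/(|u||v|) = 10.5624/(√25.7616·√19.9426) ≈ 0.465999
θ = arccos(0.465999) ≈ 62.23°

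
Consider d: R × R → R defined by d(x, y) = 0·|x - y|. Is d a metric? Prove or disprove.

No. With c = 0, d(x,y) = 0 for all x, y. This fails identity of indiscernibles: d(5, 6) = 0 but 5 ≠ 6.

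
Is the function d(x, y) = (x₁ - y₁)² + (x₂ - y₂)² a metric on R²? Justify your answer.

No. The squared Euclidean distance fails the triangle inequality. Counterexample: x = (0, 0), y = (1, 4), z = (2, 8). d(x,z) = 2² + 8² = 68, but d(x,y) + d(y,z) = (1² + 4²) + (1² + 4²) = 17 + 17 = 34. Since 68 > 34, the triangle inequality is violated. (Note: √d, the ordinary Euclidean distance, IS a metric.)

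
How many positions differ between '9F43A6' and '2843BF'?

Differing positions: 1, 2, 5, 6. Hamming distance = 4.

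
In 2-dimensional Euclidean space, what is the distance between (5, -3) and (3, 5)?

√(Σ(x_i - y_i)²) = √((5 - 3)² + (-3 - 5)²)
= √(2² + (-8)²) = √(4 + 64) = √68 ≈ 8.2462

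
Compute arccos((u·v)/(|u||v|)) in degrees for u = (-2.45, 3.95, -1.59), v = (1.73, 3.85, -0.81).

With u = (-2.45, 3.95, -1.59), v = (1.73, 3.85, -0.81):
u·v = (-2.45)·1.73 + 3.95·3.85 + (-1.59)·(-0.81) = (-4.2385) + 15.2075 + 1.2879 = 12.2569.
|u| = √((-2.45)² + 3.95² + (-1.59)²) = √(6.0025 + 15.6025 + 2.5281) = √24.1331, |v| = √(1.73² + 3.85² + (-0.81)²) = √(2.9929 + 14.8225 + 0.6561) = √18.4715.
cos θ = (u·v)/(|u||v|) = 12.2569/(√24.1331·√18.4715) ≈ 0.580528
θ = arccos(0.580528) ≈ 54.51°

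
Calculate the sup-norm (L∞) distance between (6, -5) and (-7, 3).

max(|x_i - y_i|) = max(|6 - (-7)|, |-5 - 3|) = max(13, 8) = 13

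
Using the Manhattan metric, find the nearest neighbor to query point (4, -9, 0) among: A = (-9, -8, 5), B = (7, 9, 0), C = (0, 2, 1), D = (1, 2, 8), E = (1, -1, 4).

Distances: d(A) = 19, d(B) = 21, d(C) = 16, d(D) = 22, d(E) = 15. Nearest: E = (1, -1, 4) with distance 15.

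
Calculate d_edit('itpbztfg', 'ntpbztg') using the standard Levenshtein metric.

Let D[i][j] be the edit distance between the first i characters of 'itpbztfg' and the first j characters of 'ntpbztg', with D[i][0] = i, D[0][j] = j, and D[i][j] = D[i-1][j-1] if the characters match, else 1 + min(D[i-1][j], D[i][j-1], D[i-1][j-1]). Filling the table (rows: prefixes of 'itpbztfg', columns: prefixes of 'ntpbztg'):
     ε  n  t  p  b  z  t  g
  ε  0  1  2  3  4  5  6  7
  i  1  1  2  3  4  5  6  7
  t  2  2  1  2  3  4  5  6
  p  3  3  2  1  2  3  4  5
  b  4  4  3  2  1  2  3  4
  z  5  5  4  3  2  1  2  3
  t  6  6  5  4  3  2  1  2
  f  7  7  6  5  4  3  2  2
  g  8  8  7  6  5  4  3  2
The bottom-right entry gives D[8][7] = 2, so no sequence of fewer than 2 edits works. Backtracking through the table gives one optimal edit sequence (2 edits):
  itpbztfg → ntpbztfg (sub i→n @1)
  ntpbztfg → ntpbztg (del f @7)
Edit distance = 2.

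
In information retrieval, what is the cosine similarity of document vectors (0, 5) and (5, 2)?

With u = (0, 5), v = (5, 2):
u·v = 0·5 + 5·2 = 0 + 10 = 10.
|u| = √(0² + 5²) = √25, |v| = √(5² + 2²) = √29, so |u||v| = √(25·29) = √725.
cos θ = (u·v)/(|u||v|) = 10/√725 ≈ 0.3714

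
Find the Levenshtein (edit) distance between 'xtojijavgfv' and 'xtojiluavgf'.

Let D[i][j] be the edit distance between the first i characters of 'xtojijavgfv' and the first j characters of 'xtojiluavgf', with D[i][0] = i, D[0][j] = j, and D[i][j] = D[i-1][j-1] if the characters match, else 1 + min(D[i-1][j], D[i][j-1], D[i-1][j-1]). Filling the table (rows: prefixes of 'xtojijavgfv', columns: prefixes of 'xtojiluavgf'):
     ε  x  t  o  j  i  l  u  a  v  g  f
  ε  0  1  2  3  4  5  6  7  8  9 10 11
  x  1  0  1  2  3  4  5  6  7  8  9 10
  t  2  1  0  1  2  3  4  5  6  7  8  9
  o  3  2  1  0  1  2  3  4  5  6  7  8
  j  4  3  2  1  0  1  2  3  4  5  6  7
  i  5  4  3  2  1  0  1  2  3  4  5  6
  j  6  5  4  3  2  1  1  2  3  4  5  6
  a  7  6  5  4  3  2  2  2  2  3  4  5
  v  8  7  6  5  4  3  3  3  3  2  3  4
  g  9  8  7  6  5  4  4  4  4  3  2  3
  f 10  9  8  7  6  5  5  5  5  4  3  2
  v 11 10  9  8  7  6  6  6  6  5  4  3
The bottom-right entry gives D[11][11] = 3, so no sequence of fewer than 3 edits works. Backtracking through the table gives one optimal edit sequence (3 edits):
  xtojijavgfv → xtojiljavgfv (ins l @6)
  xtojiljavgfv → xtojiluavgfv (sub j→u @7)
  xtojiluavgfv → xtojiluavgf (del v @12)
Edit distance = 3.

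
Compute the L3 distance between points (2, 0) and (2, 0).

(Σ|x_i - y_i|^3)^(1/3) = (|2 - 2|^3 + |0 - 0|^3)^(1/3)
= (0^3 + 0^3)^(1/3) = (0 + 0)^(1/3) = (0)^(1/3) = 0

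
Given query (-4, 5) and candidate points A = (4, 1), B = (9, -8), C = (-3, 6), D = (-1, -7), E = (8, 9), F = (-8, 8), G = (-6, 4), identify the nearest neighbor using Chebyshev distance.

Distances: d(A) = 8, d(B) = 13, d(C) = 1, d(D) = 12, d(E) = 12, d(F) = 4, d(G) = 2. Nearest: C = (-3, 6) with distance 1.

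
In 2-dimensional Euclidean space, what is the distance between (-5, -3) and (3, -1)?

√(Σ(x_i - y_i)²) = √((-5 - 3)² + (-3 - (-1))²)
= √((-8)² + (-2)²) = √(64 + 4) = √68 ≈ 8.2462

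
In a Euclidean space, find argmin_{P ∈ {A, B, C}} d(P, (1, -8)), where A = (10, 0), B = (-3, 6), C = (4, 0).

Distances: d(A) ≈ 12.0416, d(B) ≈ 14.5602, d(C) ≈ 8.544. Nearest: C = (4, 0) with distance 8.544.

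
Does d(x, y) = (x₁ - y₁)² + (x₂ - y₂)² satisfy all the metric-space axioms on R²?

No. The squared Euclidean distance fails the triangle inequality. Counterexample: x = (0, 0), y = (4, 4), z = (8, 8). d(x,z) = 8² + 8² = 128, but d(x,y) + d(y,z) = (4² + 4²) + (4² + 4²) = 32 + 32 = 64. Since 128 > 64, the triangle inequality is violated. (Note: √d, the ordinary Euclidean distance, IS a metric.)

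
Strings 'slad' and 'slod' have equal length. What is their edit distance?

Let D[i][j] be the edit distance between the first i characters of 'slad' and the first j characters of 'slod', with D[i][0] = i, D[0][j] = j, and D[i][j] = D[i-1][j-1] if the characters match, else 1 + min(D[i-1][j], D[i][j-1], D[i-1][j-1]). Filling the table (rows: prefixes of 'slad', columns: prefixes of 'slod'):
     ε  s  l  o  d
  ε  0  1  2  3  4
  s  1  0  1  2  3
  l  2  1  0  1  2
  a  3  2  1  1  2
  d  4  3  2  2  1
The bottom-right entry gives D[4][4] = 1, so no sequence of fewer than 1 edit works. Backtracking through the table gives one optimal edit sequence (1 edit):
  slad → slod (sub a→o @3)
Edit distance = 1.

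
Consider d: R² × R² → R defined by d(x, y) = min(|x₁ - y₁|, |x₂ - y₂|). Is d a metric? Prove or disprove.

No. d fails identity of indiscernibles: take x = (2, 0) and y = (2, 2). Then d(x,y) = min(|2 - 2|, |0 - 2|) = min(0, 2) = 0, yet x ≠ y.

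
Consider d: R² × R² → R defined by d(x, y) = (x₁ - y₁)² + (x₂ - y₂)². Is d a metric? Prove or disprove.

No. The squared Euclidean distance fails the triangle inequality. Counterexample: x = (0, 0), y = (5, 5), z = (10, 10). d(x,z) = 10² + 10² = 200, but d(x,y) + d(y,z) = (5² + 5²) + (5² + 5²) = 50 + 50 = 100. Since 200 > 100, the triangle inequality is violated. (Note: √d, the ordinary Euclidean distance, IS a metric.)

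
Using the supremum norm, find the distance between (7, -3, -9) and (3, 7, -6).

max(|x_i - y_i|) = max(|7 - 3|, |-3 - 7|, |-9 - (-6)|) = max(4, 10, 3) = 10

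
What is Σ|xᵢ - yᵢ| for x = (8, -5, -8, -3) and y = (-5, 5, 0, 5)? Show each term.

Σ|x_i - y_i| = |8 - (-5)| + |-5 - 5| + |-8 - 0| + |-3 - 5| = 13 + 10 + 8 + 8 = 39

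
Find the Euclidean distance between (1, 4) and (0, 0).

√(Σ(x_i - y_i)²) = √((1 - 0)² + (4 - 0)²)
= √(1² + 4²) = √(1 + 16) = √17 ≈ 4.1231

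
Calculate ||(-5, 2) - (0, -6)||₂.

√(Σ(x_i - y_i)²) = √((-5 - 0)² + (2 - (-6))²)
= √((-5)² + 8²) = √(25 + 64) = √89 ≈ 9.434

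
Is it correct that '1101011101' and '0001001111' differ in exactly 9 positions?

Differing positions: 1, 2, 6, 9. Hamming distance = 4, so the claim that d_H = 9 is false.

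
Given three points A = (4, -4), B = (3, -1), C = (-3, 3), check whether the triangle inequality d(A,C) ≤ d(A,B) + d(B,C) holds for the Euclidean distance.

d(A,B) = √(1² + 3²) = √10 ≈ 3.1623, d(B,C) = √(6² + 4²) = √52 ≈ 7.2111, d(A,C) = √(7² + 7²) = √98 ≈ 9.8995.
d(A,C) ≈ 9.8995 ≤ 3.1623 + 7.2111 = 10.3734. Triangle inequality is satisfied.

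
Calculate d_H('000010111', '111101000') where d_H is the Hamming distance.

Differing positions: 1, 2, 3, 4, 5, 6, 7, 8, 9. Hamming distance = 9.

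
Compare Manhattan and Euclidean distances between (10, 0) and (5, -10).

L1 = |10 - 5| + |0 - (-10)| = 5 + 10 = 15
L2 = √(5² + 10²) = √125 ≈ 11.1803
L1 ≥ L2 always (equality iff movement is along one axis); L1 > L2 here.
Ratio L1/L2 = 15/√125 ≈ 1.3416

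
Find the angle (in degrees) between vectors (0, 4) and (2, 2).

With u = (0, 4), v = (2, 2):
u·v = 0·2 + 4·2 = 0 + 8 = 8.
|u| = √(0² + 4²) = √16, |v| = √(2² + 2²) = √8, so |u||v| = √(16·8) = √128.
cos θ = (u·v)/(|u||v|) = 8/√128 ≈ 0.707107
θ = arccos(0.707107) ≈ 45°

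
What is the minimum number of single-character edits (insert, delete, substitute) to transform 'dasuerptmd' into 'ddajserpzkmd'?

Let D[i][j] be the edit distance between the first i characters of 'dasuerptmd' and the first j characters of 'ddajserpzkmd', with D[i][0] = i, D[0][j] = j, and D[i][j] = D[i-1][j-1] if the characters match, else 1 + min(D[i-1][j], D[i][j-1], D[i-1][j-1]). Filling the table (rows: prefixes of 'dasuerptmd', columns: prefixes of 'ddajserpzkmd'):
     ε  d  d  a  j  s  e  r  p  z  k  m  d
  ε  0  1  2  3  4  5  6  7  8  9 10 11 12
  d  1  0  1  2  3  4  5  6  7  8  9 10 11
  a  2  1  1  1  2  3  4  5  6  7  8  9 10
  s  3  2  2  2  2  2  3  4  5  6  7  8  9
  u  4  3  3  3  3  3  3  4  5  6  7  8  9
  e  5  4  4  4  4  4  3  4  5  6  7  8  9
  r  6  5  5  5  5  5  4  3  4  5  6  7  8
  p  7  6  6  6  6  6  5  4  3  4  5  6  7
  t  8  7  7  7  7  7  6  5  4  4  5  6  7
  m  9  8  8  8  8  8  7  6  5  5  5  5  6
  d 10  9  8  9  9  9  8  7  6  6  6  6  5
The bottom-right entry gives D[10][12] = 5, so no sequence of fewer than 5 edits works. Backtracking through the table gives one optimal edit sequence (5 edits):
  dasuerptmd → ddasuerptmd (ins d @1)
  ddasuerptmd → ddajuerptmd (sub s→j @4)
  ddajuerptmd → ddajserptmd (sub u→s @5)
  ddajserptmd → ddajserpztmd (ins z @9)
  ddajserpztmd → ddajserpzkmd (sub t→k @10)
Edit distance = 5.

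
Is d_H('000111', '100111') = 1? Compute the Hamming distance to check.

Differing positions: 1. Hamming distance = 1, so the claim is true.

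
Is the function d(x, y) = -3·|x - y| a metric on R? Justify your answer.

No. With c = -3 < 0, d fails non-negativity: d(7, 9) = -3·|7 - 9| = -3·2 = -6 < 0.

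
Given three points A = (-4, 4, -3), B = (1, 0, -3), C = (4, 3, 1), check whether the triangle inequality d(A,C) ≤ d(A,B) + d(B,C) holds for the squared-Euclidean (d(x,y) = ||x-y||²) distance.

d(A,B) = 5² + 4² + 0² = 41, d(B,C) = 3² + 3² + 4² = 34, d(A,C) = 8² + 1² + 4² = 81.
d(A,C) = 81 > 41 + 34 = 75. Triangle inequality is VIOLATED. (Squared-Euclidean is not a metric — this is a counterexample.)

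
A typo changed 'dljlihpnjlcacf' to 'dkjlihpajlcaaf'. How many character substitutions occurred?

Differing positions: 2, 8, 13. Hamming distance = 3.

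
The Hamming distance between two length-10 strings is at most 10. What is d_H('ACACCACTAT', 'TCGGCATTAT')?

Differing positions: 1, 3, 4, 7. Hamming distance = 4. The maximum possible Hamming distance for length-10 strings is 10, so d_H/10 = 4/10 = 0.4.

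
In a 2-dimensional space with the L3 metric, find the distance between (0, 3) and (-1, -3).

(Σ|x_i - y_i|^3)^(1/3) = (|0 - (-1)|^3 + |3 - (-3)|^3)^(1/3)
= (1^3 + 6^3)^(1/3) = (1 + 216)^(1/3) = (217)^(1/3) ≈ 6.0092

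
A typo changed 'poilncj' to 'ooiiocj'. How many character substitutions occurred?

Differing positions: 1, 4, 5. Hamming distance = 3.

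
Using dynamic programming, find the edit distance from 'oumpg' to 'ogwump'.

Let D[i][j] be the edit distance between the first i characters of 'oumpg' and the first j characters of 'ogwump', with D[i][0] = i, D[0][j] = j, and D[i][j] = D[i-1][j-1] if the characters match, else 1 + min(D[i-1][j], D[i][j-1], D[i-1][j-1]). Filling the table (rows: prefixes of 'oumpg', columns: prefixes of 'ogwump'):
     ε  o  g  w  u  m  p
  ε  0  1  2  3  4  5  6
  o  1  0  1  2  3  4  5
  u  2  1  1  2  2  3  4
  m  3  2  2  2  3  2  3
  p  4  3  3  3  3  3  2
  g  5  4  3  4  4  4  3
The bottom-right entry gives D[5][6] = 3, so no sequence of fewer than 3 edits works. Backtracking through the table gives one optimal edit sequence (3 edits):
  oumpg → ogumpg (ins g @2)
  ogumpg → ogwumpg (ins w @3)
  ogwumpg → ogwump (del g @7)
Edit distance = 3.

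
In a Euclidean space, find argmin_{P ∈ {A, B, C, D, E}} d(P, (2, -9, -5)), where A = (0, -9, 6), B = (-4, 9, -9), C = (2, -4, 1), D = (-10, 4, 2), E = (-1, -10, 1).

Distances: d(A) ≈ 11.1803, d(B) ≈ 19.3907, d(C) ≈ 7.8102, d(D) ≈ 19.0263, d(E) ≈ 6.7823. Nearest: E = (-1, -10, 1) with distance 6.7823.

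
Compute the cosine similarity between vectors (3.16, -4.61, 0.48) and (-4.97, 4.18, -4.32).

With u = (3.16, -4.61, 0.48), v = (-4.97, 4.18, -4.32):
u·v = 3.16·(-4.97) + (-4.61)·4.18 + 0.48·(-4.32) = (-15.7052) + (-19.2698) + (-2.0736) = -37.0486.
|u| = √(3.16² + (-4.61)² + 0.48²) = √(9.9856 + 21.2521 + 0.2304) = √31.4681, |v| = √((-4.97)² + 4.18² + (-4.32)²) = √(24.7009 + 17.4724 + 18.6624) = √60.8357.
cos θ = (u·v)/(|u||v|) = -37.0486/(√31.4681·√60.8357) ≈ -0.8468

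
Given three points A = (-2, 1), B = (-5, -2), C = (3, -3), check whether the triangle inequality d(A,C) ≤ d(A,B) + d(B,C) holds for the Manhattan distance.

d(A,B) = 3 + 3 = 6, d(B,C) = 8 + 1 = 9, d(A,C) = 5 + 4 = 9.
d(A,C) = 9 ≤ 6 + 9 = 15. Triangle inequality is satisfied.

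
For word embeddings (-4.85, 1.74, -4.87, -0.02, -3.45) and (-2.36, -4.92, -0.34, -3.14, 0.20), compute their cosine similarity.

With u = (-4.85, 1.74, -4.87, -0.02, -3.45), v = (-2.36, -4.92, -0.34, -3.14, 0.20):
u·v = (-4.85)·(-2.36) + 1.74·(-4.92) + (-4.87)·(-0.34) + (-0.02)·(-3.14) + (-3.45)·0.2 = 11.446 + (-8.5608) + 1.6558 + 0.0628 + (-0.69) = 3.9138.
|u| = √((-4.85)² + 1.74² + (-4.87)² + (-0.02)² + (-3.45)²) = √(23.5225 + 3.0276 + 23.7169 + 0.0004 + 11.9025) = √62.1699, |v| = √((-2.36)² + (-4.92)² + (-0.34)² + (-3.14)² + 0.2²) = √(5.5696 + 24.2064 + 0.1156 + 9.8596 + 0.04) = √39.7912.
cos θ = (u·v)/(|u||v|) = 3.9138/(√62.1699·√39.7912) ≈ 0.0787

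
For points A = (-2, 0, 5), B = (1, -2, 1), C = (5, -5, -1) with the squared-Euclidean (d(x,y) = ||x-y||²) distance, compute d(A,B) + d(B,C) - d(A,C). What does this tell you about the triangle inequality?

d(A,B) = 3² + 2² + 4² = 29, d(B,C) = 4² + 3² + 2² = 29, d(A,C) = 7² + 5² + 6² = 110.
d(A,B) + d(B,C) - d(A,C) = 29 + 29 - 110 = 58 - 110 = -52. This is < 0, so the triangle inequality FAILS for these points (squared-Euclidean is not a metric).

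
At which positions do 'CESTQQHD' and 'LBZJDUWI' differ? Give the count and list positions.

Differing positions: 1, 2, 3, 4, 5, 6, 7, 8. Hamming distance = 8.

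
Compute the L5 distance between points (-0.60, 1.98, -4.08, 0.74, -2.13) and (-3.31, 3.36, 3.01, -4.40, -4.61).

(Σ|x_i - y_i|^5)^(1/5) = (|-0.6 - (-3.31)|^5 + |1.98 - 3.36|^5 + |-4.08 - 3.01|^5 + |0.74 - (-4.4)|^5 + |-2.13 - (-4.61)|^5)^(1/5)
= (2.71^5 + 1.38^5 + 7.09^5 + 5.14^5 + 2.48^5)^(1/5) ≈ (146.166 + 5.0049 + 17915.5925 + 3587.6957 + 93.812)^(1/5) = (21748.2711)^(1/5) ≈ 7.3703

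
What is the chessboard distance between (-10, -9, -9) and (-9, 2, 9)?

max(|x_i - y_i|) = max(|-10 - (-9)|, |-9 - 2|, |-9 - 9|) = max(1, 11, 18) = 18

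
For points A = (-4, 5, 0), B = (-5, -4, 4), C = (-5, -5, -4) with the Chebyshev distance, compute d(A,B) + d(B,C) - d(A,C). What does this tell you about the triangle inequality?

d(A,B) = max(1, 9, 4) = 9, d(B,C) = max(0, 1, 8) = 8, d(A,C) = max(1, 10, 4) = 10.
d(A,B) + d(B,C) - d(A,C) = 9 + 8 - 10 = 17 - 10 = 7. This is ≥ 0, so the triangle inequality holds for these points.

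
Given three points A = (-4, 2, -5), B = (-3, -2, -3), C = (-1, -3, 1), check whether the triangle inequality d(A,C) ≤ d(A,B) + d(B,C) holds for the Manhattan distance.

d(A,B) = 1 + 4 + 2 = 7, d(B,C) = 2 + 1 + 4 = 7, d(A,C) = 3 + 5 + 6 = 14.
d(A,C) = 14 ≤ 7 + 7 = 14. Triangle inequality is satisfied.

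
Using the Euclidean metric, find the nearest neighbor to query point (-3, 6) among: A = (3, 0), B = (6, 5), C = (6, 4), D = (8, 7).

Distances: d(A) ≈ 8.4853, d(B) ≈ 9.0554, d(C) ≈ 9.2195, d(D) ≈ 11.0454. Nearest: A = (3, 0) with distance 8.4853.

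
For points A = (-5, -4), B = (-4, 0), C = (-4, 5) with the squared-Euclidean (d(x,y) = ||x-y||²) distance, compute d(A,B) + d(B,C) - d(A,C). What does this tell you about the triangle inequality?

d(A,B) = 1² + 4² = 17, d(B,C) = 0² + 5² = 25, d(A,C) = 1² + 9² = 82.
d(A,B) + d(B,C) - d(A,C) = 17 + 25 - 82 = 42 - 82 = -40. This is < 0, so the triangle inequality FAILS for these points (squared-Euclidean is not a metric).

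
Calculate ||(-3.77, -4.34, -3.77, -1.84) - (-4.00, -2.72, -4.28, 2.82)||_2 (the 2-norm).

(Σ|x_i - y_i|^2)^(1/2) = (|-3.77 - (-4)|^2 + |-4.34 - (-2.72)|^2 + |-3.77 - (-4.28)|^2 + |-1.84 - 2.82|^2)^(1/2)
= (0.23^2 + 1.62^2 + 0.51^2 + 4.66^2)^(1/2) = (0.0529 + 2.6244 + 0.2601 + 21.7156)^(1/2) = (24.653)^(1/2) ≈ 4.9652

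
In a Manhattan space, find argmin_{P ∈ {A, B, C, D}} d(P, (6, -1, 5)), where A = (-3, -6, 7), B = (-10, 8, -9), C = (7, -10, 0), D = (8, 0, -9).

Distances: d(A) = 16, d(B) = 39, d(C) = 15, d(D) = 17. Nearest: C = (7, -10, 0) with distance 15.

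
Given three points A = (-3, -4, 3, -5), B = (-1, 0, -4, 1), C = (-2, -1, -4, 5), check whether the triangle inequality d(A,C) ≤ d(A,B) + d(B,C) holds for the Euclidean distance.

d(A,B) = √(2² + 4² + 7² + 6²) = √105 ≈ 10.247, d(B,C) = √(1² + 1² + 0² + 4²) = √18 ≈ 4.2426, d(A,C) = √(1² + 3² + 7² + 10²) = √159 ≈ 12.6095.
d(A,C) ≈ 12.6095 ≤ 10.247 + 4.2426 = 14.4896. Triangle inequality is satisfied.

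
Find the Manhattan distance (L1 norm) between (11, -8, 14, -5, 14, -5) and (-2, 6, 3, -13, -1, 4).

Σ|x_i - y_i| = |11 - (-2)| + |-8 - 6| + |14 - 3| + |-5 - (-13)| + |14 - (-1)| + |-5 - 4| = 13 + 14 + 11 + 8 + 15 + 9 = 70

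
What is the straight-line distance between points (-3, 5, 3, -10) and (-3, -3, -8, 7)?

√(Σ(x_i - y_i)²) = √((-3 - (-3))² + (5 - (-3))² + (3 - (-8))² + (-10 - 7)²)
= √(0² + 8² + 11² + (-17)²) = √(0 + 64 + 121 + 289) = √474 ≈ 21.7715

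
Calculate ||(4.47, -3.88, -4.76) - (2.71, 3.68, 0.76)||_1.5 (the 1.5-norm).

(Σ|x_i - y_i|^1.5)^(1/1.5) = (|4.47 - 2.71|^1.5 + |-3.88 - 3.68|^1.5 + |-4.76 - 0.76|^1.5)^(1/1.5)
= (1.76^1.5 + 7.56^1.5 + 5.52^1.5)^(1/1.5) ≈ (2.3349 + 20.7866 + 12.9691)^(1/1.5) = (36.0906)^(1/1.5) ≈ 10.921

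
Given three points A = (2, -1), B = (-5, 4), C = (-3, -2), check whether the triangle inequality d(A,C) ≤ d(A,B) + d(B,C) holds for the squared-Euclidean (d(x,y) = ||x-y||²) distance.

d(A,B) = 7² + 5² = 74, d(B,C) = 2² + 6² = 40, d(A,C) = 5² + 1² = 26.
d(A,C) = 26 ≤ 74 + 40 = 114. Triangle inequality is satisfied.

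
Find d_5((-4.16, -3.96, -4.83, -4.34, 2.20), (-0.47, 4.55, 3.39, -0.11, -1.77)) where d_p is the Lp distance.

(Σ|x_i - y_i|^5)^(1/5) = (|-4.16 - (-0.47)|^5 + |-3.96 - 4.55|^5 + |-4.83 - 3.39|^5 + |-4.34 - (-0.11)|^5 + |2.2 - (-1.77)|^5)^(1/5)
= (3.69^5 + 8.51^5 + 8.22^5 + 4.23^5 + 3.97^5)^(1/5) ≈ (684.1193 + 44632.1492 + 37528.3169 + 1354.2593 + 986.1717)^(1/5) = (85185.0164)^(1/5) ≈ 9.6844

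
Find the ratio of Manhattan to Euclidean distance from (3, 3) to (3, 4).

L1 = |3 - 3| + |3 - 4| = 0 + 1 = 1
L2 = √(0² + 1²) = √1 = 1
L1 ≥ L2 always (equality iff movement is along one axis); L1 = L2 here (movement is along a single axis).
Ratio L1/L2 = 1/1 = 1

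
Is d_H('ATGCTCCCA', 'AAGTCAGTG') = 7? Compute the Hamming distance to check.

Differing positions: 2, 4, 5, 6, 7, 8, 9. Hamming distance = 7, so the claim is true.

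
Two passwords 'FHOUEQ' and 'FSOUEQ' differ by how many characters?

Differing positions: 2. Hamming distance = 1.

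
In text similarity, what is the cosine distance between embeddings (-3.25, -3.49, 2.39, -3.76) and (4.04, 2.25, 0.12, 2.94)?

With u = (-3.25, -3.49, 2.39, -3.76), v = (4.04, 2.25, 0.12, 2.94):
u·v = (-3.25)·4.04 + (-3.49)·2.25 + 2.39·0.12 + (-3.76)·2.94 = (-13.13) + (-7.8525) + 0.2868 + (-11.0544) = -31.7501.
|u| = √((-3.25)² + (-3.49)² + 2.39² + (-3.76)²) = √(10.5625 + 12.1801 + 5.7121 + 14.1376) = √42.5923, |v| = √(4.04² + 2.25² + 0.12² + 2.94²) = √(16.3216 + 5.0625 + 0.0144 + 8.6436) = √30.0421.
cos θ = (u·v)/(|u||v|) = -31.7501/(√42.5923·√30.0421) ≈ -0.8876
Cosine distance = 1 - cos θ ≈ 1 - (-0.8876) = 1.8876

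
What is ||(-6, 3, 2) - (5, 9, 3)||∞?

max(|x_i - y_i|) = max(|-6 - 5|, |3 - 9|, |2 - 3|) = max(11, 6, 1) = 11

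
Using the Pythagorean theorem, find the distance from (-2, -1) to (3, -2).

√(Σ(x_i - y_i)²) = √((-2 - 3)² + (-1 - (-2))²)
= √((-5)² + 1²) = √(25 + 1) = √26 ≈ 5.099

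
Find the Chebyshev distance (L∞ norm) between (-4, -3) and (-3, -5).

max(|x_i - y_i|) = max(|-4 - (-3)|, |-3 - (-5)|) = max(1, 2) = 2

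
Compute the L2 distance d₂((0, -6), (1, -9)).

√(Σ(x_i - y_i)²) = √((0 - 1)² + (-6 - (-9))²)
= √((-1)² + 3²) = √(1 + 9) = √10 ≈ 3.1623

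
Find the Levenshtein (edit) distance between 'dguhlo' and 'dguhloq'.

Let D[i][j] be the edit distance between the first i characters of 'dguhlo' and the first j characters of 'dguhloq', with D[i][0] = i, D[0][j] = j, and D[i][j] = D[i-1][j-1] if the characters match, else 1 + min(D[i-1][j], D[i][j-1], D[i-1][j-1]). Filling the table (rows: prefixes of 'dguhlo', columns: prefixes of 'dguhloq'):
     ε  d  g  u  h  l  o  q
  ε  0  1  2  3  4  5  6  7
  d  1  0  1  2  3  4  5  6
  g  2  1  0  1  2  3  4  5
  u  3  2  1  0  1  2  3  4
  h  4  3  2  1  0  1  2  3
  l  5  4  3  2  1  0  1  2
  o  6  5  4  3  2  1  0  1
The bottom-right entry gives D[6][7] = 1, so no sequence of fewer than 1 edit works. Backtracking through the table gives one optimal edit sequence (1 edit):
  dguhlo → dguhloq (ins q @7)
Edit distance = 1.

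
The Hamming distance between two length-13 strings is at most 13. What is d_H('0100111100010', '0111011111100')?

Differing positions: 3, 4, 5, 9, 10, 11, 12. Hamming distance = 7. The maximum possible Hamming distance for length-13 strings is 13, so d_H/13 = 7/13 ≈ 0.5385.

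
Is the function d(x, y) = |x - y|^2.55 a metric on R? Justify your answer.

No. d(x,y) = |x-y|^2.55 fails the triangle inequality since p = 2.55 > 1. Counterexample: x = -5, y = 6, z = 17. d(x,z) = |-5 - 17|^2.55 = 22^2.55 ≈ 2649.5849, but d(x,y) + d(y,z) = 11^2.55 + 11^2.55 ≈ 452.43 + 452.43 = 904.86. Since 2649.5849 > 904.86, the triangle inequality is violated.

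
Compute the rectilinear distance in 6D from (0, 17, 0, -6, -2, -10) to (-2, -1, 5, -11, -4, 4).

Σ|x_i - y_i| = |0 - (-2)| + |17 - (-1)| + |0 - 5| + |-6 - (-11)| + |-2 - (-4)| + |-10 - 4| = 2 + 18 + 5 + 5 + 2 + 14 = 46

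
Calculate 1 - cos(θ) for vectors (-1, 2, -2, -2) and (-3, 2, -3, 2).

With u = (-1, 2, -2, -2), v = (-3, 2, -3, 2):
u·v = (-1)·(-3) + 2·2 + (-2)·(-3) + (-2)·2 = 3 + 4 + 6 + (-4) = 9.
|u| = √((-1)² + 2² + (-2)² + (-2)²) = √13, |v| = √((-3)² + 2² + (-3)² + 2²) = √26, so |u||v| = √(13·26) = √338.
cos θ = (u·v)/(|u||v|) = 9/√338 ≈ 0.4895
Cosine distance = 1 - cos θ ≈ 1 - 0.4895 = 0.5105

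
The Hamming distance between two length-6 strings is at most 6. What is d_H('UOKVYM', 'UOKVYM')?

Differing positions: none. Hamming distance = 0. The maximum possible Hamming distance for length-6 strings is 6, so d_H/6 = 0/6 = 0.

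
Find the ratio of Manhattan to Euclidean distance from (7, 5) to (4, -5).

L1 = |7 - 4| + |5 - (-5)| = 3 + 10 = 13
L2 = √(3² + 10²) = √109 ≈ 10.4403
L1 ≥ L2 always (equality iff movement is along one axis); L1 > L2 here.
Ratio L1/L2 = 13/√109 ≈ 1.2452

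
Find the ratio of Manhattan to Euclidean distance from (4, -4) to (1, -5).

L1 = |4 - 1| + |-4 - (-5)| = 3 + 1 = 4
L2 = √(3² + 1²) = √10 ≈ 3.1623
L1 ≥ L2 always (equality iff movement is along one axis); L1 > L2 here.
Ratio L1/L2 = 4/√10 ≈ 1.2649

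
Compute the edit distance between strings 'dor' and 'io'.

Let D[i][j] be the edit distance between the first i characters of 'dor' and the first j characters of 'io', with D[i][0] = i, D[0][j] = j, and D[i][j] = D[i-1][j-1] if the characters match, else 1 + min(D[i-1][j], D[i][j-1], D[i-1][j-1]). Filling the table (rows: prefixes of 'dor', columns: prefixes of 'io'):
     ε  i  o
  ε  0  1  2
  d  1  1  2
  o  2  2  1
  r  3  3  2
The bottom-right entry gives D[3][2] = 2, so no sequence of fewer than 2 edits works. Backtracking through the table gives one optimal edit sequence (2 edits):
  dor → ior (sub d→i @1)
  ior → io (del r @3)
Edit distance = 2.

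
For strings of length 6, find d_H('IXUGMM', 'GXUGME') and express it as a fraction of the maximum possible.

Differing positions: 1, 6. Hamming distance = 2. The maximum possible Hamming distance for length-6 strings is 6, so d_H/6 = 2/6 ≈ 0.3333.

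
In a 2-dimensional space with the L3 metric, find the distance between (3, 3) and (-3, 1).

(Σ|x_i - y_i|^3)^(1/3) = (|3 - (-3)|^3 + |3 - 1|^3)^(1/3)
= (6^3 + 2^3)^(1/3) = (216 + 8)^(1/3) = (224)^(1/3) ≈ 6.0732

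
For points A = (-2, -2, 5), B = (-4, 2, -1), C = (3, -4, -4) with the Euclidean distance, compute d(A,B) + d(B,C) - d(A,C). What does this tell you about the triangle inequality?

d(A,B) = √(2² + 4² + 6²) = √56 ≈ 7.4833, d(B,C) = √(7² + 6² + 3²) = √94 ≈ 9.6954, d(A,C) = √(5² + 2² + 9²) = √110 ≈ 10.4881.
d(A,B) + d(B,C) - d(A,C) = 7.4833 + 9.6954 - 10.4881 = 17.1787 - 10.4881 = 6.6906 (to 4 decimal places). This is ≥ 0, so the triangle inequality holds for these points.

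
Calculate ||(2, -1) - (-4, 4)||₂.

√(Σ(x_i - y_i)²) = √((2 - (-4))² + (-1 - 4)²)
= √(6² + (-5)²) = √(36 + 25) = √61 ≈ 7.8102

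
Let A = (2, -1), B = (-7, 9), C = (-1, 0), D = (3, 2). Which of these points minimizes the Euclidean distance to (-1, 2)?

Distances: d(A) ≈ 4.2426, d(B) ≈ 9.2195, d(C) = 2, d(D) = 4. Nearest: C = (-1, 0) with distance 2.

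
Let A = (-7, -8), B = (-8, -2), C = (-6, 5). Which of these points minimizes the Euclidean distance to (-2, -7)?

Distances: d(A) ≈ 5.099, d(B) ≈ 7.8102, d(C) ≈ 12.6491. Nearest: A = (-7, -8) with distance 5.099.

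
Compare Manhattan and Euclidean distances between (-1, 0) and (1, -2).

L1 = |-1 - 1| + |0 - (-2)| = 2 + 2 = 4
L2 = √(2² + 2²) = √8 ≈ 2.8284
L1 ≥ L2 always (equality iff movement is along one axis); L1 > L2 here.
Ratio L1/L2 = 4/√8 ≈ 1.4142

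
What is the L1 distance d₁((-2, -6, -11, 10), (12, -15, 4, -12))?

Σ|x_i - y_i| = |-2 - 12| + |-6 - (-15)| + |-11 - 4| + |10 - (-12)| = 14 + 9 + 15 + 22 = 60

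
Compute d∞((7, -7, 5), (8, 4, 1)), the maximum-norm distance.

max(|x_i - y_i|) = max(|7 - 8|, |-7 - 4|, |5 - 1|) = max(1, 11, 4) = 11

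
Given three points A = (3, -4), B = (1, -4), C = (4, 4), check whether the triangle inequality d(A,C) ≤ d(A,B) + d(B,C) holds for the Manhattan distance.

d(A,B) = 2 + 0 = 2, d(B,C) = 3 + 8 = 11, d(A,C) = 1 + 8 = 9.
d(A,C) = 9 ≤ 2 + 11 = 13. Triangle inequality is satisfied.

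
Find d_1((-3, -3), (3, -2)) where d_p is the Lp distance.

Σ|x_i - y_i| = |-3 - 3| + |-3 - (-2)| = 6 + 1 = 7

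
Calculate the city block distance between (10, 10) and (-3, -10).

Σ|x_i - y_i| = |10 - (-3)| + |10 - (-10)| = 13 + 20 = 33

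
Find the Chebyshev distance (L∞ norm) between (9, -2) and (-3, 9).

max(|x_i - y_i|) = max(|9 - (-3)|, |-2 - 9|) = max(12, 11) = 12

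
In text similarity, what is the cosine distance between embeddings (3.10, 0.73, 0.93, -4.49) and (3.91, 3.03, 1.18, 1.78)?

With u = (3.10, 0.73, 0.93, -4.49), v = (3.91, 3.03, 1.18, 1.78):
u·v = 3.1·3.91 + 0.73·3.03 + 0.93·1.18 + (-4.49)·1.78 = 12.121 + 2.2119 + 1.0974 + (-7.9922) = 7.4381.
|u| = √(3.1² + 0.73² + 0.93² + (-4.49)²) = √(9.61 + 0.5329 + 0.8649 + 20.1601) = √31.1679, |v| = √(3.91² + 3.03² + 1.18² + 1.78²) = √(15.2881 + 9.1809 + 1.3924 + 3.1684) = √29.0298.
cos θ = (u·v)/(|u||v|) = 7.4381/(√31.1679·√29.0298) ≈ 0.2473
Cosine distance = 1 - cos θ ≈ 1 - 0.2473 = 0.7527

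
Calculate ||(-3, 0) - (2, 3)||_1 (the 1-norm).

Σ|x_i - y_i| = |-3 - 2| + |0 - 3| = 5 + 3 = 8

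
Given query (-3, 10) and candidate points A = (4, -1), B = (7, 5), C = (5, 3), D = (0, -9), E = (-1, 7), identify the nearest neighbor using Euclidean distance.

Distances: d(A) ≈ 13.0384, d(B) ≈ 11.1803, d(C) ≈ 10.6301, d(D) ≈ 19.2354, d(E) ≈ 3.6056. Nearest: E = (-1, 7) with distance 3.6056.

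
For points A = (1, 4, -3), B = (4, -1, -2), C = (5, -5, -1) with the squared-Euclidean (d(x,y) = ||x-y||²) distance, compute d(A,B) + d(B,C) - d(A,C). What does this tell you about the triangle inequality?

d(A,B) = 3² + 5² + 1² = 35, d(B,C) = 1² + 4² + 1² = 18, d(A,C) = 4² + 9² + 2² = 101.
d(A,B) + d(B,C) - d(A,C) = 35 + 18 - 101 = 53 - 101 = -48. This is < 0, so the triangle inequality FAILS for these points (squared-Euclidean is not a metric).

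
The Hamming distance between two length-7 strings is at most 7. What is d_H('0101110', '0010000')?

Differing positions: 2, 3, 4, 5, 6. Hamming distance = 5. The maximum possible Hamming distance for length-7 strings is 7, so d_H/7 = 5/7 ≈ 0.7143.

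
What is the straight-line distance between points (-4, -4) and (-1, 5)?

√(Σ(x_i - y_i)²) = √((-4 - (-1))² + (-4 - 5)²)
= √((-3)² + (-9)²) = √(9 + 81) = √90 ≈ 9.4868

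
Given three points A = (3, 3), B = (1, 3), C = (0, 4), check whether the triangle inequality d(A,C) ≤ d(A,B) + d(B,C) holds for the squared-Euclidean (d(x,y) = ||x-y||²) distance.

d(A,B) = 2² + 0² = 4, d(B,C) = 1² + 1² = 2, d(A,C) = 3² + 1² = 10.
d(A,C) = 10 > 4 + 2 = 6. Triangle inequality is VIOLATED. (Squared-Euclidean is not a metric — this is a counterexample.)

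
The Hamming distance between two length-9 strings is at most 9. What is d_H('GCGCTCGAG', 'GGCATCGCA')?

Differing positions: 2, 3, 4, 8, 9. Hamming distance = 5. The maximum possible Hamming distance for length-9 strings is 9, so d_H/9 = 5/9 ≈ 0.5556.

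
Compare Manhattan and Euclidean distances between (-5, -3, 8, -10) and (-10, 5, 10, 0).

L1 = |-5 - (-10)| + |-3 - 5| + |8 - 10| + |-10 - 0| = 5 + 8 + 2 + 10 = 25
L2 = √(5² + 8² + 2² + 10²) = √193 ≈ 13.8924
L1 ≥ L2 always (equality iff movement is along one axis); L1 > L2 here.
Ratio L1/L2 = 25/√193 ≈ 1.7995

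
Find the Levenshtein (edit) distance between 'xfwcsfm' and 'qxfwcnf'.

Let D[i][j] be the edit distance between the first i characters of 'xfwcsfm' and the first j characters of 'qxfwcnf', with D[i][0] = i, D[0][j] = j, and D[i][j] = D[i-1][j-1] if the characters match, else 1 + min(D[i-1][j], D[i][j-1], D[i-1][j-1]). Filling the table (rows: prefixes of 'xfwcsfm', columns: prefixes of 'qxfwcnf'):
     ε  q  x  f  w  c  n  f
  ε  0  1  2  3  4  5  6  7
  x  1  1  1  2  3  4  5  6
  f  2  2  2  1  2  3  4  5
  w  3  3  3  2  1  2  3  4
  c  4  4  4  3  2  1  2  3
  s  5  5  5  4  3  2  2  3
  f  6  6  6  5  4  3  3  2
  m  7  7  7  6  5  4  4  3
The bottom-right entry gives D[7][7] = 3, so no sequence of fewer than 3 edits works. Backtracking through the table gives one optimal edit sequence (3 edits):
  xfwcsfm → qxfwcsfm (ins q @1)
  qxfwcsfm → qxfwcnfm (sub s→n @6)
  qxfwcnfm → qxfwcnf (del m @8)
Edit distance = 3.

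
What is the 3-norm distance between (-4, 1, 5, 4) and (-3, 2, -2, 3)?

(Σ|x_i - y_i|^3)^(1/3) = (|-4 - (-3)|^3 + |1 - 2|^3 + |5 - (-2)|^3 + |4 - 3|^3)^(1/3)
= (1^3 + 1^3 + 7^3 + 1^3)^(1/3) = (1 + 1 + 343 + 1)^(1/3) = (346)^(1/3) ≈ 7.0203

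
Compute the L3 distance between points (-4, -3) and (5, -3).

(Σ|x_i - y_i|^3)^(1/3) = (|-4 - 5|^3 + |-3 - (-3)|^3)^(1/3)
= (9^3 + 0^3)^(1/3) = (729 + 0)^(1/3) = (729)^(1/3) = 9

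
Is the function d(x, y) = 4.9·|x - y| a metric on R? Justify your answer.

Yes. Since |x - y| is a metric on R and 4.9 > 0, the positive scalar multiple 4.9·|x - y| is also a metric: scaling by a positive constant preserves non-negativity, identity (d=0 ⟺ |x-y|=0 ⟺ x=y), symmetry, and the triangle inequality.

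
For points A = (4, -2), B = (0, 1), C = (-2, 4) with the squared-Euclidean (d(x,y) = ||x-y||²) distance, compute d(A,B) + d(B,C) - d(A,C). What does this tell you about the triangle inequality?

d(A,B) = 4² + 3² = 25, d(B,C) = 2² + 3² = 13, d(A,C) = 6² + 6² = 72.
d(A,B) + d(B,C) - d(A,C) = 25 + 13 - 72 = 38 - 72 = -34. This is < 0, so the triangle inequality FAILS for these points (squared-Euclidean is not a metric).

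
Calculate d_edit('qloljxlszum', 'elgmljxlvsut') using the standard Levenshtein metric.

Let D[i][j] be the edit distance between the first i characters of 'qloljxlszum' and the first j characters of 'elgmljxlvsut', with D[i][0] = i, D[0][j] = j, and D[i][j] = D[i-1][j-1] if the characters match, else 1 + min(D[i-1][j], D[i][j-1], D[i-1][j-1]). Filling the table (rows: prefixes of 'qloljxlszum', columns: prefixes of 'elgmljxlvsut'):
     ε  e  l  g  m  l  j  x  l  v  s  u  t
  ε  0  1  2  3  4  5  6  7  8  9 10 11 12
  q  1  1  2  3  4  5  6  7  8  9 10 11 12
  l  2  2  1  2  3  4  5  6  7  8  9 10 11
  o  3  3  2  2  3  4  5  6  7  8  9 10 11
  l  4  4  3  3  3  3  4  5  6  7  8  9 10
  j  5  5  4  4  4  4  3  4  5  6  7  8  9
  x  6  6  5  5  5  5  4  3  4  5  6  7  8
  l  7  7  6  6  6  5  5  4  3  4  5  6  7
  s  8  8  7  7  7  6  6  5  4  4  4  5  6
  z  9  9  8  8  8  7  7  6  5  5  5  5  6
  u 10 10  9  9  9  8  8  7  6  6  6  5  6
  m 11 11 10 10  9  9  9  8  7  7  7  6  6
The bottom-right entry gives D[11][12] = 6, so no sequence of fewer than 6 edits works. Backtracking through the table gives one optimal edit sequence (6 edits):
  qloljxlszum → eloljxlszum (sub q→e @1)
  eloljxlszum → elgoljxlszum (ins g @3)
  elgoljxlszum → elgmljxlszum (sub o→m @4)
  elgmljxlszum → elgmljxlvzum (sub s→v @9)
  elgmljxlvzum → elgmljxlvsum (sub z→s @10)
  elgmljxlvsum → elgmljxlvsut (sub m→t @12)
Edit distance = 6.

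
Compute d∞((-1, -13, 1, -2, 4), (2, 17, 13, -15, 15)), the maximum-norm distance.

max(|x_i - y_i|) = max(|-1 - 2|, |-13 - 17|, |1 - 13|, |-2 - (-15)|, |4 - 15|) = max(3, 30, 12, 13, 11) = 30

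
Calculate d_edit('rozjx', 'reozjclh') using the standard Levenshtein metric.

Let D[i][j] be the edit distance between the first i characters of 'rozjx' and the first j characters of 'reozjclh', with D[i][0] = i, D[0][j] = j, and D[i][j] = D[i-1][j-1] if the characters match, else 1 + min(D[i-1][j], D[i][j-1], D[i-1][j-1]). Filling the table (rows: prefixes of 'rozjx', columns: prefixes of 'reozjclh'):
     ε  r  e  o  z  j  c  l  h
  ε  0  1  2  3  4  5  6  7  8
  r  1  0  1  2  3  4  5  6  7
  o  2  1  1  1  2  3  4  5  6
  z  3  2  2  2  1  2  3  4  5
  j  4  3  3  3  2  1  2  3  4
  x  5  4  4  4  3  2  2  3  4
The bottom-right entry gives D[5][8] = 4, so no sequence of fewer than 4 edits works. Backtracking through the table gives one optimal edit sequence (4 edits):
  rozjx → reozjx (ins e @2)
  reozjx → reozjcx (ins c @6)
  reozjcx → reozjclx (ins l @7)
  reozjclx → reozjclh (sub x→h @8)
Edit distance = 4.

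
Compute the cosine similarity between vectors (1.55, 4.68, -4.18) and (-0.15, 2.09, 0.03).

With u = (1.55, 4.68, -4.18), v = (-0.15, 2.09, 0.03):
u·v = 1.55·(-0.15) + 4.68·2.09 + (-4.18)·0.03 = (-0.2325) + 9.7812 + (-0.1254) = 9.4233.
|u| = √(1.55² + 4.68² + (-4.18)²) = √(2.4025 + 21.9024 + 17.4724) = √41.7773, |v| = √((-0.15)² + 2.09² + 0.03²) = √(0.0225 + 4.3681 + 0.0009) = √4.3915.
cos θ = (u·v)/(|u||v|) = 9.4233/(√41.7773·√4.3915) ≈ 0.6957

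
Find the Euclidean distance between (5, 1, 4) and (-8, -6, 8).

√(Σ(x_i - y_i)²) = √((5 - (-8))² + (1 - (-6))² + (4 - 8)²)
= √(13² + 7² + (-4)²) = √(169 + 49 + 16) = √234 ≈ 15.2971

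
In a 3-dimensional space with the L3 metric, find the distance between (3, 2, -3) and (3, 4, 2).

(Σ|x_i - y_i|^3)^(1/3) = (|3 - 3|^3 + |2 - 4|^3 + |-3 - 2|^3)^(1/3)
= (0^3 + 2^3 + 5^3)^(1/3) = (0 + 8 + 125)^(1/3) = (133)^(1/3) ≈ 5.1045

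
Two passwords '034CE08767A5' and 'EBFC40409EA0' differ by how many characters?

Differing positions: 1, 2, 3, 5, 7, 8, 9, 10, 12. Hamming distance = 9.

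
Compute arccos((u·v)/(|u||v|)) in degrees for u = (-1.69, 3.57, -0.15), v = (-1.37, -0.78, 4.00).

With u = (-1.69, 3.57, -0.15), v = (-1.37, -0.78, 4.00):
u·v = (-1.69)·(-1.37) + 3.57·(-0.78) + (-0.15)·4 = 2.3153 + (-2.7846) + (-0.6) = -1.0693.
|u| = √((-1.69)² + 3.57² + (-0.15)²) = √(2.8561 + 12.7449 + 0.0225) = √15.6235, |v| = √((-1.37)² + (-0.78)² + 4²) = √(1.8769 + 0.6084 + 16) = √18.4853.
cos θ = (u·v)/(|u||v|) = -1.0693/(√15.6235·√18.4853) ≈ -0.062921
θ = arccos(-0.062921) ≈ 93.61°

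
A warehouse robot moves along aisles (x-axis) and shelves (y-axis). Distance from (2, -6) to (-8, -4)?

Σ|x_i - y_i| = |2 - (-8)| + |-6 - (-4)| = 10 + 2 = 12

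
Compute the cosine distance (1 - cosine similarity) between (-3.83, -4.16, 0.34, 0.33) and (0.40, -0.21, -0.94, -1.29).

With u = (-3.83, -4.16, 0.34, 0.33), v = (0.40, -0.21, -0.94, -1.29):
u·v = (-3.83)·0.4 + (-4.16)·(-0.21) + 0.34·(-0.94) + 0.33·(-1.29) = (-1.532) + 0.8736 + (-0.3196) + (-0.4257) = -1.4037.
|u| = √((-3.83)² + (-4.16)² + 0.34² + 0.33²) = √(14.6689 + 17.3056 + 0.1156 + 0.1089) = √32.199, |v| = √(0.4² + (-0.21)² + (-0.94)² + (-1.29)²) = √(0.16 + 0.0441 + 0.8836 + 1.6641) = √2.7518.
cos θ = (u·v)/(|u||v|) = -1.4037/(√32.199·√2.7518) ≈ -0.1491
Cosine distance = 1 - cos θ ≈ 1 - (-0.1491) = 1.1491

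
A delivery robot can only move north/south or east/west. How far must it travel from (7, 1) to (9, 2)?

Σ|x_i - y_i| = |7 - 9| + |1 - 2| = 2 + 1 = 3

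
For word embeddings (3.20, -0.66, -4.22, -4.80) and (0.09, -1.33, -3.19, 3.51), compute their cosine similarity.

With u = (3.20, -0.66, -4.22, -4.80), v = (0.09, -1.33, -3.19, 3.51):
u·v = 3.2·0.09 + (-0.66)·(-1.33) + (-4.22)·(-3.19) + (-4.8)·3.51 = 0.288 + 0.8778 + 13.4618 + (-16.848) = -2.2204.
|u| = √(3.2² + (-0.66)² + (-4.22)² + (-4.8)²) = √(10.24 + 0.4356 + 17.8084 + 23.04) = √51.524, |v| = √(0.09² + (-1.33)² + (-3.19)² + 3.51²) = √(0.0081 + 1.7689 + 10.1761 + 12.3201) = √24.2732.
cos θ = (u·v)/(|u||v|) = -2.2204/(√51.524·√24.2732) ≈ -0.0628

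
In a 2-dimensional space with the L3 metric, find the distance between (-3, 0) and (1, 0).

(Σ|x_i - y_i|^3)^(1/3) = (|-3 - 1|^3 + |0 - 0|^3)^(1/3)
= (4^3 + 0^3)^(1/3) = (64 + 0)^(1/3) = (64)^(1/3) = 4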